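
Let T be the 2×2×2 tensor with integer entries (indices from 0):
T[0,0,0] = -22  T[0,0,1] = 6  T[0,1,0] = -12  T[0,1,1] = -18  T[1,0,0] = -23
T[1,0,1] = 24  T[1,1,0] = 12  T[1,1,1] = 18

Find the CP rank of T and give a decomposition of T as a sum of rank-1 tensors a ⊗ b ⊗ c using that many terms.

Lower bound: the mode-2 unfolding of T (rows indexed by j, columns by (i,k) = (0,0), (0,1), (1,0), (1,1)) is [[-22, 6, -23, 24], [-12, -18, 12, 18]].
There the 2×2 minor on rows j ∈ {0, 1}, columns (i,k) ∈ {(0,0), (0,1)} is det [[-22, 6], [-12, -18]] = 468 ≠ 0, so this unfolding has rank ≥ 2; CP rank is at least every unfolding rank, so rank(T) ≥ 2. (Flattening ranks never certify an upper bound on CP rank; for that we must actually write T with 2 rank-1 terms.)
Upper bound — finding two terms. Write S_k = T[:,:,k] for the frontal slices: S₀ = [[-22, -12], [-23, 12]], S₁ = [[6, -18], [24, 18]].
If T = a₁ ⊗ b₁ ⊗ c₁ + a₂ ⊗ b₂ ⊗ c₂ then each S_k = c₁[k]·a₁b₁ᵀ + c₂[k]·a₂b₂ᵀ. S₀ and S₁ are linearly independent, so a₁b₁ᵀ and a₂b₂ᵀ must span the same plane of matrices: they are the rank-1 matrices of the form x·S₀ + y·S₁.
det(x·S₀ + y·S₁) is −540·x² − 450·xy + 540·y² = (-90)·(2·x + 3·y)(3·x − 2·y), vanishing at (x:y) = (3:-2) and (2:3).
M₁ = 3·S₀ − 2·S₁ = [[-78, 0], [-117, 0]] = (-39)·[2, 3][1, 0]ᵀ and M₂ = 2·S₀ + 3·S₁ = [[-26, -78], [26, 78]] = (-26)·[1, -1][1, 3]ᵀ, so take a₁ = [2, 3], b₁ = [1, 0], a₂ = [1, -1], b₂ = [1, 3].
Each slice is an integer combination of E₁ = a₁b₁ᵀ and E₂ = a₂b₂ᵀ: S₀ = −9·E₁ − 4·E₂, S₁ = 6·E₁ − 6·E₂; reading off coefficients, c₁ = [-9, 6] and c₂ = [-4, -6].
Hence T = [2, 3] ⊗ [1, 0] ⊗ [-9, 6] + [1, -1] ⊗ [1, 3] ⊗ [-4, -6], so rank(T) ≤ 2.
These bounds meet, so rank(T) = 2.
Check entry T[1,1,1] = 18: (3)·(0)·(6) + (-1)·(3)·(-6) = 18.

rank(T) = 2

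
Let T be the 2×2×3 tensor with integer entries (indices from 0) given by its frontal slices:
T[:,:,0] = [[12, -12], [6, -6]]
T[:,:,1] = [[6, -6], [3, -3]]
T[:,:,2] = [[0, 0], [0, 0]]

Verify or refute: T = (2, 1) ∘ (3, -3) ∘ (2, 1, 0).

Reconstruct entrywise from the claimed factors. For example, T[0,1,0] = -12 and Σₗ aₗ[0]bₗ[1]cₗ[0] = (2)·(-3)·(2) = -12; checking all 12 entries, every one matches. The claim holds.

Yes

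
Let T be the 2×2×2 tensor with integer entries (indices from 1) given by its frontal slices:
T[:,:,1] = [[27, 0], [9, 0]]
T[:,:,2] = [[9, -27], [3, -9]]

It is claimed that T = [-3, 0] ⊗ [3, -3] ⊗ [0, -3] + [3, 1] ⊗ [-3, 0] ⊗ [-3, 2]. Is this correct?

Reconstruct entry (2,1,2) from the claimed factors: Σₗ aₗ[2]bₗ[1]cₗ[2] = (0)·(3)·(-3) + (1)·(-3)·(2) = -6, but T[2,1,2] = 3. The claim is false.

No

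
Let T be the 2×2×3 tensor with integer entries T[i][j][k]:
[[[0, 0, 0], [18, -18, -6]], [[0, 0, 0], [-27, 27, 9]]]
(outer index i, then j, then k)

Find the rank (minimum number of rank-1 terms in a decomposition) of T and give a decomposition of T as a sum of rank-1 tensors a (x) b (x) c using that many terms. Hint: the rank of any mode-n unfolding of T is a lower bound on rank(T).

Lower bound: T ≠ 0 (e.g. T[0,1,0] = 18), so rank(T) ≥ 1.
Upper bound: if T = a (x) b (x) c then every fibre of T is a multiple of the corresponding factor, so read the factors off the fibres through the nonzero entry T[0,1,0] = 18.
The mode-1 fibre T[:,1,0] = [18, -27] gives a = [2, -3] (primitive direction); the mode-2 fibre T[0,:,0] = [0, 18] gives b = [0, 1]; then c[k] = T[0,1,k] / (a[0]·b[1]) = [18, -18, -6] / 2 = [9, -9, -3].
Expanding [2, -3] (x) [0, 1] (x) [9, -9, -3] reproduces all 12 entries of T, so T = [2, -3] (x) [0, 1] (x) [9, -9, -3] and rank(T) ≤ 1.
These bounds meet, so rank(T) = 1.

rank(T) = 1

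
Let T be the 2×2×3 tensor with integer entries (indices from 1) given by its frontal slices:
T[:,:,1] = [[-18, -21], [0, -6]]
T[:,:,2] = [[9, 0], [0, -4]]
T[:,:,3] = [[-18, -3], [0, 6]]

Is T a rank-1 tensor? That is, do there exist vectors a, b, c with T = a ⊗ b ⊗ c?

The mode-2 unfolding of T (rows indexed by j, columns by (i,k) = (1,1), (1,2), (1,3), (2,1), (2,2), (2,3)) is [[-18, 9, -18, 0, 0, 0], [-21, 0, -3, -6, -4, 6]].
There the 2×2 minor on rows j ∈ {1, 2}, columns (i,k) ∈ {(1,1), (1,2)} is det [[-18, 9], [-21, 0]] = 189 ≠ 0, so this unfolding has rank ≥ 2; CP rank is at least every unfolding rank, so rank(T) ≥ 2.
In particular rank(T) ≥ 2 > 1, so T is not rank-1.

No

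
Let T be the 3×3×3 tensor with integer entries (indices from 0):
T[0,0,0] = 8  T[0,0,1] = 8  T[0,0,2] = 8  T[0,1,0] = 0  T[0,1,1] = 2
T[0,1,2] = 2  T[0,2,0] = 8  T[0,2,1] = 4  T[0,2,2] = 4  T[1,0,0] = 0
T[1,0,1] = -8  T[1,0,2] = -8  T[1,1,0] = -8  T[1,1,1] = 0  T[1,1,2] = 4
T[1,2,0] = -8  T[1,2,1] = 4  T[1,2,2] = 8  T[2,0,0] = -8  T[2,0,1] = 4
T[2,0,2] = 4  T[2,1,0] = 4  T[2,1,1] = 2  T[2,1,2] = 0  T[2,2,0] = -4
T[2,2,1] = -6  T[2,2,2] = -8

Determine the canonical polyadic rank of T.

Lower bound: the mode-3 unfolding of T (rows indexed by k, columns by (i,j) = (0,0), (0,1), (0,2), (1,0), (1,1), (1,2), (2,0), (2,1), (2,2)) is [[8, 0, 8, 0, -8, -8, -8, 4, -4], [8, 2, 4, -8, 0, 4, 4, 2, -6], [8, 2, 4, -8, 4, 8, 4, 0, -8]].
There the 3×3 minor on rows k ∈ {0, 1, 2}, columns (i,j) ∈ {(0,0), (0,1), (1,1)} is det [[8, 0, -8], [8, 2, 0], [8, 2, 4]] = 64 ≠ 0, so this unfolding has rank ≥ 3; CP rank is at least every unfolding rank, so rank(T) ≥ 3. (Flattening ranks never certify an upper bound on CP rank; for that we must actually write T with 3 rank-1 terms.)
Upper bound: T is a sum of 3 rank-1 terms, T = (0, 2, -1) ⊗ (0, 1, 1) ⊗ (-4, 2, 4) + (1, -2, 2) ⊗ (2, 1, 0) ⊗ (0, 2, 2) + (1, 0, -1) ⊗ (1, 0, 1) ⊗ (8, 4, 4) (written with every a and b primitive with positive leading entry and the scale carried by c; CP decompositions are not unique, and this one is verified by expanding entrywise), so rank(T) ≤ 3.
These bounds meet, so rank(T) = 3.

3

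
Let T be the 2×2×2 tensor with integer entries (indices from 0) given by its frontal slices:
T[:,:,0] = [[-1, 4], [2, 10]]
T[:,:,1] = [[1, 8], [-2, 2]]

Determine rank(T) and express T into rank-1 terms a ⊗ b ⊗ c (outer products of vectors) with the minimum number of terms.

Lower bound: the mode-1 unfolding of T (rows indexed by i, columns by (j,k) = (0,0), (0,1), (1,0), (1,1)) is [[-1, 1, 4, 8], [2, -2, 10, 2]].
There the 2×2 minor on rows i ∈ {0, 1}, columns (j,k) ∈ {(0,0), (1,0)} is det [[-1, 4], [2, 10]] = -18 ≠ 0, so this unfolding has rank ≥ 2; CP rank is at least every unfolding rank, so rank(T) ≥ 2. (Unfolding ranks only ever bound the CP rank from below — rank(T) can be strictly larger than all of them — so the matching upper bound has to come from an explicit 2-term decomposition.)
Upper bound — finding two terms. Write S_k = T[:,:,k] for the frontal slices: S₀ = [[-1, 4], [2, 10]], S₁ = [[1, 8], [-2, 2]].
If T = a₁ ⊗ b₁ ⊗ c₁ + a₂ ⊗ b₂ ⊗ c₂ then each S_k = c₁[k]·a₁b₁ᵀ + c₂[k]·a₂b₂ᵀ. S₀ and S₁ are linearly independent, so a₁b₁ᵀ and a₂b₂ᵀ must span the same plane of matrices: they are the rank-1 matrices of the form x·S₀ + y·S₁.
det(x·S₀ + y·S₁) is −18·x² + 18·y² = (-18)·(x − y)(x + y), vanishing at (x:y) = (1:1) and (1:-1).
M₁ = S₀ + S₁ = [[0, 12], [0, 12]] = 12·[1, 1][0, 1]ᵀ and M₂ = S₀ − S₁ = [[-2, -4], [4, 8]] = (-2)·[1, -2][1, 2]ᵀ, so take a₁ = [1, 1], b₁ = [0, 1], a₂ = [1, -2], b₂ = [1, 2].
Each slice is an integer combination of E₁ = a₁b₁ᵀ and E₂ = a₂b₂ᵀ: S₀ = 6·E₁ − E₂, S₁ = 6·E₁ + E₂; reading off coefficients, c₁ = [6, 6] and c₂ = [-1, 1].
Hence T = [1, 1] ⊗ [0, 1] ⊗ [6, 6] + [1, -2] ⊗ [1, 2] ⊗ [-1, 1], so rank(T) ≤ 2.
These bounds meet, so rank(T) = 2.

rank(T) = 2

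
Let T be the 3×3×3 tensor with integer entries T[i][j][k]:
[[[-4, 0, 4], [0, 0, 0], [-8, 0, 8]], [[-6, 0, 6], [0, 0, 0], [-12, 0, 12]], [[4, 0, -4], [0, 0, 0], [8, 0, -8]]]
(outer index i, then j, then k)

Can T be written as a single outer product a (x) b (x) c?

If T = a (x) b (x) c then every fibre of T is a multiple of the corresponding factor, so read the factors off the fibres through the nonzero entry T[0,0,0] = -4.
The mode-1 fibre T[:,0,0] = [-4, -6, 4] gives a = [2, 3, -2] (primitive direction); the mode-2 fibre T[0,:,0] = [-4, 0, -8] gives b = [1, 0, 2]; then c[k] = T[0,0,k] / (a[0]·b[0]) = [-4, 0, 4] / 2 = [-2, 0, 2].
Expanding [2, 3, -2] (x) [1, 0, 2] (x) [-2, 0, 2] reproduces all 27 entries of T, so T = [2, 3, -2] (x) [1, 0, 2] (x) [-2, 0, 2] and rank(T) ≤ 1.
Equivalently every frontal slice T[:,:,k] is c[k] times the rank-1 matrix [2, 3, -2] (x) [1, 0, 2]. So T has rank 1 (it is nonzero).

Yes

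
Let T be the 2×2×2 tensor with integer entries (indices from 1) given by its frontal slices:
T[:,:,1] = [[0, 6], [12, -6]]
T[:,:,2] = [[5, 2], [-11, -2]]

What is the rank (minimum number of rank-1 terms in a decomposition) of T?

Lower bound: the mode-3 unfolding of T (rows indexed by k, columns by (i,j) = (1,1), (1,2), (2,1), (2,2)) is [[0, 6, 12, -6], [5, 2, -11, -2]].
There the 2×2 minor on rows k ∈ {1, 2}, columns (i,j) ∈ {(1,1), (1,2)} is det [[0, 6], [5, 2]] = -30 ≠ 0, so this unfolding has rank ≥ 2; CP rank is at least every unfolding rank, so rank(T) ≥ 2. (This is only a lower bound: in general the CP rank may exceed every unfolding rank, so we still need to exhibit 2 rank-1 terms summing to T.)
Upper bound — finding two terms. Write S_k = T[:,:,k] for the frontal slices: S₁ = [[0, 6], [12, -6]], S₂ = [[5, 2], [-11, -2]].
If T = a₁ ⊗ b₁ ⊗ c₁ + a₂ ⊗ b₂ ⊗ c₂ then each S_k = c₁[k]·a₁b₁ᵀ + c₂[k]·a₂b₂ᵀ. S₁ and S₂ are linearly independent, so a₁b₁ᵀ and a₂b₂ᵀ must span the same plane of matrices: they are the rank-1 matrices of the form x·S₁ + y·S₂.
det(x·S₁ + y·S₂) is −72·x² + 12·xy + 12·y² = (-12)·(2·x − y)(3·x + y), vanishing at (x:y) = (1:2) and (1:-3).
M₁ = S₁ + 2·S₂ = [[10, 10], [-10, -10]] = 10·(1, -1)(1, 1)ᵀ and M₂ = S₁ − 3·S₂ = [[-15, 0], [45, 0]] = (-15)·(1, -3)(1, 0)ᵀ, so take a₁ = (1, -1), b₁ = (1, 1), a₂ = (1, -3), b₂ = (1, 0).
Each slice is an integer combination of E₁ = a₁b₁ᵀ and E₂ = a₂b₂ᵀ: S₁ = 6·E₁ − 6·E₂, S₂ = 2·E₁ + 3·E₂; reading off coefficients, c₁ = (6, 2) and c₂ = (-6, 3).
Hence T = (1, -1) ⊗ (1, 1) ⊗ (6, 2) + (1, -3) ⊗ (1, 0) ⊗ (-6, 3), so rank(T) ≤ 2.
These bounds meet, so rank(T) = 2.

2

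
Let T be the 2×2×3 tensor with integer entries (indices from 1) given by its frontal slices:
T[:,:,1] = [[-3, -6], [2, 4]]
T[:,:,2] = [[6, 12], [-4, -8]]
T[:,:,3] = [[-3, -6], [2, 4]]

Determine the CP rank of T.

1

Lower bound: T ≠ 0 (e.g. T[1,1,1] = -3), so rank(T) ≥ 1.
Upper bound: if T = a (x) b (x) c then every fibre of T is a multiple of the corresponding factor, so read the factors off the fibres through the nonzero entry T[1,1,1] = -3.
The mode-1 fibre T[:,1,1] = [-3, 2] gives a = (3, -2) (primitive direction); the mode-2 fibre T[1,:,1] = [-3, -6] gives b = (1, 2); then c[k] = T[1,1,k] / (a[1]·b[1]) = [-3, 6, -3] / 3 = (-1, 2, -1).
Expanding (3, -2) (x) (1, 2) (x) (-1, 2, -1) reproduces all 12 entries of T, so T = (3, -2) (x) (1, 2) (x) (-1, 2, -1) and rank(T) ≤ 1.
These bounds meet, so rank(T) = 1.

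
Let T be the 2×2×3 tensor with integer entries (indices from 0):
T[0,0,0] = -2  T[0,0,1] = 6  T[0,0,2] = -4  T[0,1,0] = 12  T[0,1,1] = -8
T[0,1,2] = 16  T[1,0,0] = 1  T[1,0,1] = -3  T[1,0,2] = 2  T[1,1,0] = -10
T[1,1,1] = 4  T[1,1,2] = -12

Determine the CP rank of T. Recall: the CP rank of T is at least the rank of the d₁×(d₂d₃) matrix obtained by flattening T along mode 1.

3

Lower bound: the mode-3 unfolding of T (rows indexed by k, columns by (i,j) = (0,0), (0,1), (1,0), (1,1)) is [[-2, 12, 1, -10], [6, -8, -3, 4], [-4, 16, 2, -12]].
There the 3×3 minor on rows k ∈ {0, 1, 2}, columns (i,j) ∈ {(0,0), (0,1), (1,1)} is det [[-2, 12, -10], [6, -8, 4], [-4, 16, -12]] = -32 ≠ 0, so this unfolding has rank ≥ 3; CP rank is at least every unfolding rank, so rank(T) ≥ 3. (Unfolding ranks only ever bound the CP rank from below — rank(T) can be strictly larger than all of them — so the matching upper bound has to come from an explicit 3-term decomposition.)
Upper bound: T is a sum of 3 rank-1 terms, T = [1, -1] (x) [0, 1] (x) [8, 0, 8] + [2, -1] (x) [1, -2] (x) [-1, 2, -2] + [2, -1] (x) [1, 0] (x) [0, 1, 0] (written with every a and b primitive with positive leading entry and the scale carried by c; CP decompositions are not unique, and this one is verified by expanding entrywise), so rank(T) ≤ 3.
These bounds meet, so rank(T) = 3.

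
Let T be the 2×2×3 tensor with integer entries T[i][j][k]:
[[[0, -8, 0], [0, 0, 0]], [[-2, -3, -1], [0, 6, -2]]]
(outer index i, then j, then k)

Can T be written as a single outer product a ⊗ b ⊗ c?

The mode-3 unfolding of T (rows indexed by k, columns by (i,j) = (0,0), (0,1), (1,0), (1,1)) is [[0, 0, -2, 0], [-8, 0, -3, 6], [0, 0, -1, -2]].
There the 3×3 minor on rows k ∈ {0, 1, 2}, columns (i,j) ∈ {(0,0), (1,0), (1,1)} is det [[0, -2, 0], [-8, -3, 6], [0, -1, -2]] = 32 ≠ 0, so this unfolding has rank ≥ 3; CP rank is at least every unfolding rank, so rank(T) ≥ 3.
In particular rank(T) ≥ 3 > 1, so T is not rank-1.

No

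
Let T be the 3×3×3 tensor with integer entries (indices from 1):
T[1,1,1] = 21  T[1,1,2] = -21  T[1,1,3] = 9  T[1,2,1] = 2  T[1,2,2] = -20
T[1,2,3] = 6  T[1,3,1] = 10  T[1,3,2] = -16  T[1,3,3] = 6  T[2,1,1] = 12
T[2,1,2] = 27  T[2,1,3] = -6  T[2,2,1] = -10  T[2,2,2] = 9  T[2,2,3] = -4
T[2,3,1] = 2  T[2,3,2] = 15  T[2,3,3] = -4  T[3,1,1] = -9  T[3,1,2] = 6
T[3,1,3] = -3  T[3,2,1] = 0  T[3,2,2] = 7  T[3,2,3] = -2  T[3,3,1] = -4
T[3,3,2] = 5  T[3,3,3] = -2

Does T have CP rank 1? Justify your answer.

The mode-2 unfolding of T (rows indexed by j, columns by (i,k) = (1,1), (1,2), (1,3), (2,1), (2,2), (2,3), (3,1), (3,2), (3,3)) is [[21, -21, 9, 12, 27, -6, -9, 6, -3], [2, -20, 6, -10, 9, -4, 0, 7, -2], [10, -16, 6, 2, 15, -4, -4, 5, -2]].
There the 2×2 minor on rows j ∈ {1, 2}, columns (i,k) ∈ {(1,1), (1,2)} is det [[21, -21], [2, -20]] = -378 ≠ 0, so this unfolding has rank ≥ 2; CP rank is at least every unfolding rank, so rank(T) ≥ 2.
In particular rank(T) ≥ 2 > 1, so T is not rank-1.

No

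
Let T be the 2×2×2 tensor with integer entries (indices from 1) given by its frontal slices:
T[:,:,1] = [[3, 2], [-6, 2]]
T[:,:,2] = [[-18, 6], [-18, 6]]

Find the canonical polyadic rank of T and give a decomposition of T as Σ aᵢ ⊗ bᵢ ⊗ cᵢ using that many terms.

rank(T) = 2

Lower bound: the mode-3 unfolding of T (rows indexed by k, columns by (i,j) = (1,1), (1,2), (2,1), (2,2)) is [[3, 2, -6, 2], [-18, 6, -18, 6]].
There the 2×2 minor on rows k ∈ {1, 2}, columns (i,j) ∈ {(1,1), (1,2)} is det [[3, 2], [-18, 6]] = 54 ≠ 0, so this unfolding has rank ≥ 2; CP rank is at least every unfolding rank, so rank(T) ≥ 2. (This is only a lower bound: in general the CP rank may exceed every unfolding rank, so we still need to exhibit 2 rank-1 terms summing to T.)
Upper bound — finding two terms. Write S_k = T[:,:,k] for the frontal slices: S₁ = [[3, 2], [-6, 2]], S₂ = [[-18, 6], [-18, 6]].
If T = a₁ ⊗ b₁ ⊗ c₁ + a₂ ⊗ b₂ ⊗ c₂ then each S_k = c₁[k]·a₁b₁ᵀ + c₂[k]·a₂b₂ᵀ. S₁ and S₂ are linearly independent, so a₁b₁ᵀ and a₂b₂ᵀ must span the same plane of matrices: they are the rank-1 matrices of the form x·S₁ + y·S₂.
det(x·S₁ + y·S₂) is 18·x² + 54·xy = 18·(x + 3·y)(x), vanishing at (x:y) = (3:-1) and (0:1).
M₁ = 3·S₁ − S₂ = [[27, 0], [0, 0]] = 27·[1, 0][1, 0]ᵀ and M₂ = S₂ = [[-18, 6], [-18, 6]] = (-6)·[1, 1][3, -1]ᵀ, so take a₁ = [1, 0], b₁ = [1, 0], a₂ = [1, 1], b₂ = [3, -1].
Each slice is an integer combination of E₁ = a₁b₁ᵀ and E₂ = a₂b₂ᵀ: S₁ = 9·E₁ − 2·E₂, S₂ = −6·E₂; reading off coefficients, c₁ = [9, 0] and c₂ = [-2, -6].
Hence T = [1, 0] ⊗ [1, 0] ⊗ [9, 0] + [1, 1] ⊗ [3, -1] ⊗ [-2, -6], so rank(T) ≤ 2.
These bounds meet, so rank(T) = 2.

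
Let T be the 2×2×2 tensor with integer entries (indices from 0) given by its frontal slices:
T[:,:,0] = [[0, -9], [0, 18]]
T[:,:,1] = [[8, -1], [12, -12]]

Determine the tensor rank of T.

2

Lower bound: in the mode-1 unfolding of T (rows indexed by i, columns by (j,k)) the 2×2 minor on rows i ∈ {0, 1}, columns (j,k) ∈ {(0,1), (1,0)} is det [[8, -9], [12, 18]] = 252 ≠ 0, so that unfolding has rank ≥ 2 and hence rank(T) ≥ 2 (CP rank is at least every unfolding rank, though it can be larger).
Upper bound: with S_k = T[:,:,k], the two rank-1 terms a₁b₁ᵀ, a₂b₂ᵀ are the rank-1 members of the pencil x·S₀ + y·S₁.
det(x·S₀ + y·S₁) is 252·xy − 84·y² = 84·(3·x − y)(y), vanishing at (x:y) = (1:3) and (1:0).
M₁ = S₀ + 3·S₁ = [[24, -12], [36, -18]] = 6·[2, 3][2, -1]ᵀ and M₂ = S₀ = [[0, -9], [0, 18]] = (-9)·[1, -2][0, 1]ᵀ, so take a₁ = [2, 3], b₁ = [2, -1], a₂ = [1, -2], b₂ = [0, 1].
Each slice is an integer combination of E₁ = a₁b₁ᵀ and E₂ = a₂b₂ᵀ: S₀ = −9·E₂, S₁ = 2·E₁ + 3·E₂; reading off coefficients, c₁ = [0, 2] and c₂ = [-9, 3].
Hence T = [2, 3] (x) [2, -1] (x) [0, 2] + [1, -2] (x) [0, 1] (x) [-9, 3], so rank(T) ≤ 2.
These bounds meet, so rank(T) = 2.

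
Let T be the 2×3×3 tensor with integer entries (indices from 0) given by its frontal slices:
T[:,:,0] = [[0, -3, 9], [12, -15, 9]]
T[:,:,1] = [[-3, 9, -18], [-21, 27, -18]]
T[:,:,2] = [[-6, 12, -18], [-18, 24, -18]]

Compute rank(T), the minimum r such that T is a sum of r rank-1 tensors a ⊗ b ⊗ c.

Lower bound: in the mode-3 unfolding of T (rows indexed by k, columns by (i,j)) the 2×2 minor on rows k ∈ {0, 1}, columns (i,j) ∈ {(0,0), (0,1)} is det [[0, -3], [-3, 9]] = -9 ≠ 0, so that unfolding has rank ≥ 2 and hence rank(T) ≥ 2 (CP rank is at least every unfolding rank, though it can be larger).
Upper bound: with S_k = T[:,:,k], the two rank-1 terms a₁b₁ᵀ, a₂b₂ᵀ are the rank-1 members of the pencil x·S₀ + y·S₁.
The 2×2 minor of x·S₀ + y·S₁ on rows {0,1}, columns {0,1} is 36·x² − 126·xy + 108·y² = 18·(2·x − 3·y)(x − 2·y), vanishing at (x:y) = (3:2) and (2:1).
M₁ = 3·S₀ + 2·S₁ = [[-6, 9, -9], [-6, 9, -9]] = (-3)·[1, 1][2, -3, 3]ᵀ and M₂ = 2·S₀ + S₁ = [[-3, 3, 0], [3, -3, 0]] = (-3)·[1, -1][1, -1, 0]ᵀ, so take a₁ = [1, 1], b₁ = [2, -3, 3], a₂ = [1, -1], b₂ = [1, -1, 0].
Each slice is an integer combination of E₁ = a₁b₁ᵀ and E₂ = a₂b₂ᵀ: S₀ = 3·E₁ − 6·E₂, S₁ = −6·E₁ + 9·E₂, S₂ = −6·E₁ + 6·E₂; reading off coefficients, c₁ = [3, -6, -6] and c₂ = [-6, 9, 6].
Hence T = [1, 1] ⊗ [2, -3, 3] ⊗ [3, -6, -6] + [1, -1] ⊗ [1, -1, 0] ⊗ [-6, 9, 6], so rank(T) ≤ 2.
These bounds meet, so rank(T) = 2.

2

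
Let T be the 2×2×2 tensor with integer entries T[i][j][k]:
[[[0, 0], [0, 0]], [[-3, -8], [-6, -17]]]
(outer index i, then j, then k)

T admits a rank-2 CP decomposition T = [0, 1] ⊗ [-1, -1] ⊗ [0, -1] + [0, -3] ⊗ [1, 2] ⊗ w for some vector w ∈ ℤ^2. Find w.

Subtract the known terms from T to get the rank-1 residual R = [0, -3] ⊗ [1, 2] ⊗ w, so R[i,j,k] = a[i]·b[j]·w[k]. Pick indices with nonzero a[1]·b[0] = (-3)·(1) = -3. Only the fibre through (1,0,·) is needed: R[1,0,:] = T[1,0,:] − Σₗ aₗ[1]bₗ[0]cₗ = [-3, -8] − (1)·(-1)·[0, -1] = [-3, -9]. Then w[k] = R[1,0,k] / -3 for each k, giving w = [-3, -9] / -3 = [1, 3].

w = [1, 3]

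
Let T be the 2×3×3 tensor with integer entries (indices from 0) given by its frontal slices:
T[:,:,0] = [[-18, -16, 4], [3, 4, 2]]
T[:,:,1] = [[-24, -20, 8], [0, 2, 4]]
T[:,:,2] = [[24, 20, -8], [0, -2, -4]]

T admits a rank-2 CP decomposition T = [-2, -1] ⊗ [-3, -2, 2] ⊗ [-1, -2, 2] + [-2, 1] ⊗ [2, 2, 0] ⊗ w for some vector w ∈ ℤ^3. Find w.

w = [3, 3, -3]

Subtract the known terms from T to get the rank-1 residual R = [-2, 1] ⊗ [2, 2, 0] ⊗ w, so R[i,j,k] = a[i]·b[j]·w[k]. Pick indices with nonzero a[0]·b[0] = (-2)·(2) = -4. Only the fibre through (0,0,·) is needed: R[0,0,:] = T[0,0,:] − Σₗ aₗ[0]bₗ[0]cₗ = [-18, -24, 24] − (-2)·(-3)·[-1, -2, 2] = [-12, -12, 12]. Then w[k] = R[0,0,k] / -4 for each k, giving w = [-12, -12, 12] / -4 = [3, 3, -3].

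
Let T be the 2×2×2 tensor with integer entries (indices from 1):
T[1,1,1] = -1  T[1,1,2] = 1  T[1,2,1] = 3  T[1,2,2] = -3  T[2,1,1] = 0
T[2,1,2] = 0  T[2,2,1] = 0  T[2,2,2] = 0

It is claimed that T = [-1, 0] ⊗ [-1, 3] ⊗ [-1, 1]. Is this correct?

Reconstruct entrywise from the claimed factors. For example, T[2,2,1] = 0 and Σₗ aₗ[2]bₗ[2]cₗ[1] = (0)·(3)·(-1) = 0; checking all 8 entries, every one matches. The claim holds.

Yes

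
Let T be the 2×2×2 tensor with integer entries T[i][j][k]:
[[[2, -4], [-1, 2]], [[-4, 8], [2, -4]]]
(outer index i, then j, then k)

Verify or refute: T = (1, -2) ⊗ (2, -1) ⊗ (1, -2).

Yes

Reconstruct entrywise from the claimed factors. For example, T[0,0,1] = -4 and Σₗ aₗ[0]bₗ[0]cₗ[1] = (1)·(2)·(-2) = -4; checking all 8 entries, every one matches. The claim holds.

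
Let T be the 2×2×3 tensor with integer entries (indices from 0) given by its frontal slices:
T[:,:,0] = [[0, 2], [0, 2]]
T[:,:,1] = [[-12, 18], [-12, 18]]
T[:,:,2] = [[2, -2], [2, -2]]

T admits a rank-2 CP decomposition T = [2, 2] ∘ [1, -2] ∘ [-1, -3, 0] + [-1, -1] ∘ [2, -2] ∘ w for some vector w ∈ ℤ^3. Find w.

Subtract the known terms from T to get the rank-1 residual R = [-1, -1] ∘ [2, -2] ∘ w, so R[i,j,k] = a[i]·b[j]·w[k]. Pick indices with nonzero a[0]·b[0] = (-1)·(2) = -2. Only the fibre through (0,0,·) is needed: R[0,0,:] = T[0,0,:] − Σₗ aₗ[0]bₗ[0]cₗ = [0, -12, 2] − (2)·(1)·[-1, -3, 0] = [2, -6, 2]. Then w[k] = R[0,0,k] / -2 for each k, giving w = [2, -6, 2] / -2 = [-1, 3, -1].

w = [-1, 3, -1]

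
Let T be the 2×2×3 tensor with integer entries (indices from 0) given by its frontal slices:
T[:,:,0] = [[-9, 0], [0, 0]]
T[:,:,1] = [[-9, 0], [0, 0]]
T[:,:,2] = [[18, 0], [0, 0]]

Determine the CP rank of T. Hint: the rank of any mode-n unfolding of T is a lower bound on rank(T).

1

Lower bound: T ≠ 0 (e.g. T[0,0,0] = -9), so rank(T) ≥ 1.
Upper bound: if T = a ⊗ b ⊗ c then every fibre of T is a multiple of the corresponding factor, so read the factors off the fibres through the nonzero entry T[0,0,0] = -9.
The mode-1 fibre T[:,0,0] = [-9, 0] gives a = (1, 0) (primitive direction); the mode-2 fibre T[0,:,0] = [-9, 0] gives b = (1, 0); then c[k] = T[0,0,k] / (a[0]·b[0]) = [-9, -9, 18] / 1 = (-9, -9, 18).
Expanding (1, 0) ⊗ (1, 0) ⊗ (-9, -9, 18) reproduces all 12 entries of T, so T = (1, 0) ⊗ (1, 0) ⊗ (-9, -9, 18) and rank(T) ≤ 1.
These bounds meet, so rank(T) = 1.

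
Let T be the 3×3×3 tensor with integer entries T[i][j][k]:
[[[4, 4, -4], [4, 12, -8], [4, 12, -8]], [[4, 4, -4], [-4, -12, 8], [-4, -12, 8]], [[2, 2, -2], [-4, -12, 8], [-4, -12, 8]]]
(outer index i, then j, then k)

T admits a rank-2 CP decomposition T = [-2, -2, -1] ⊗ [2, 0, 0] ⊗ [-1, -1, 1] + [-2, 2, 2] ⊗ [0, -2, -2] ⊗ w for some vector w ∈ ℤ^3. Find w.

w = [1, 3, -2]

Subtract the known terms from T to get the rank-1 residual R = [-2, 2, 2] ⊗ [0, -2, -2] ⊗ w, so R[i,j,k] = a[i]·b[j]·w[k]. Pick indices with nonzero a[0]·b[1] = (-2)·(-2) = 4. Only the fibre through (0,1,·) is needed: R[0,1,:] = T[0,1,:] − Σₗ aₗ[0]bₗ[1]cₗ = [4, 12, -8] − (-2)·(0)·[-1, -1, 1] = [4, 12, -8]. Then w[k] = R[0,1,k] / 4 for each k, giving w = [4, 12, -8] / 4 = [1, 3, -2].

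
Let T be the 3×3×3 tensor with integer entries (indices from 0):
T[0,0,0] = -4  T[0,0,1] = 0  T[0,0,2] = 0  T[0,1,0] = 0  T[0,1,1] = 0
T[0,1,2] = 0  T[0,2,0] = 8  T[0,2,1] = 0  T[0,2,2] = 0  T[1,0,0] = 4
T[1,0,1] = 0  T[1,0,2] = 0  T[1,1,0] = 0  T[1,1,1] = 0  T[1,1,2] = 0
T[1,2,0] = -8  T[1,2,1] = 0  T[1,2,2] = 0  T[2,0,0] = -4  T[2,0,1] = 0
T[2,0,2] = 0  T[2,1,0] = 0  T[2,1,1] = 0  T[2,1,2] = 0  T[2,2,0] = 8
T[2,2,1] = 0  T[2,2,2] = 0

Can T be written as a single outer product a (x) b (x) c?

If T = a (x) b (x) c then every fibre of T is a multiple of the corresponding factor, so read the factors off the fibres through the nonzero entry T[0,0,0] = -4.
The mode-1 fibre T[:,0,0] = [-4, 4, -4] gives a = [1, -1, 1] (primitive direction); the mode-2 fibre T[0,:,0] = [-4, 0, 8] gives b = [1, 0, -2]; then c[k] = T[0,0,k] / (a[0]·b[0]) = [-4, 0, 0] / 1 = [-4, 0, 0].
Expanding [1, -1, 1] (x) [1, 0, -2] (x) [-4, 0, 0] reproduces all 27 entries of T, so T = [1, -1, 1] (x) [1, 0, -2] (x) [-4, 0, 0] and rank(T) ≤ 1.
Equivalently every frontal slice T[:,:,k] is c[k] times the rank-1 matrix [1, -1, 1] (x) [1, 0, -2]. So T has rank 1 (it is nonzero).

Yes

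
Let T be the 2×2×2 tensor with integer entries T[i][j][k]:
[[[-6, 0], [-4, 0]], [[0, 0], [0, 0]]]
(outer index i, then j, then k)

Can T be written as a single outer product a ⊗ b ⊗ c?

Yes

If T = a ⊗ b ⊗ c then every fibre of T is a multiple of the corresponding factor, so read the factors off the fibres through the nonzero entry T[0,0,0] = -6.
The mode-1 fibre T[:,0,0] = [-6, 0] gives a = [1, 0] (primitive direction); the mode-2 fibre T[0,:,0] = [-6, -4] gives b = [3, 2]; then c[k] = T[0,0,k] / (a[0]·b[0]) = [-6, 0] / 3 = [-2, 0].
Expanding [1, 0] ⊗ [3, 2] ⊗ [-2, 0] reproduces all 8 entries of T, so T = [1, 0] ⊗ [3, 2] ⊗ [-2, 0] and rank(T) ≤ 1.
Equivalently every frontal slice T[:,:,k] is c[k] times the rank-1 matrix [1, 0] ⊗ [3, 2]. So T has rank 1 (it is nonzero).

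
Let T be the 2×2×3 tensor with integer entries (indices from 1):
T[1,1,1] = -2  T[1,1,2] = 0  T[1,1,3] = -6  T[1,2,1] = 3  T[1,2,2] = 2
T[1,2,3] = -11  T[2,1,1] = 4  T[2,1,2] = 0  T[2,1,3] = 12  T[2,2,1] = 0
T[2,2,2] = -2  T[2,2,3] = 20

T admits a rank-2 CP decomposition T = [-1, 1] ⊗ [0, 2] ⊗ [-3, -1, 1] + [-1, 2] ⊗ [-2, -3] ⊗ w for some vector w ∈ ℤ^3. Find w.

Subtract the known terms from T to get the rank-1 residual R = [-1, 2] ⊗ [-2, -3] ⊗ w, so R[i,j,k] = a[i]·b[j]·w[k]. Pick indices with nonzero a[1]·b[1] = (-1)·(-2) = 2. Only the fibre through (1,1,·) is needed: R[1,1,:] = T[1,1,:] − Σₗ aₗ[1]bₗ[1]cₗ = [-2, 0, -6] − (-1)·(0)·[-3, -1, 1] = [-2, 0, -6]. Then w[k] = R[1,1,k] / 2 for each k, giving w = [-2, 0, -6] / 2 = [-1, 0, -3].

w = [-1, 0, -3]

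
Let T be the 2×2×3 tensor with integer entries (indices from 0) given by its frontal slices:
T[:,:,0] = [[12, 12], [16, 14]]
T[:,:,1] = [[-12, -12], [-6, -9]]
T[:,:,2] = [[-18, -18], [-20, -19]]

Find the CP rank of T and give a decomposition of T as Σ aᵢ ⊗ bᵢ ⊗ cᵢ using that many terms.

Lower bound: in the mode-2 unfolding of T (rows indexed by j, columns by (i,k)) the 2×2 minor on rows j ∈ {0, 1}, columns (i,k) ∈ {(0,0), (1,0)} is det [[12, 16], [12, 14]] = -24 ≠ 0, so that unfolding has rank ≥ 2 and hence rank(T) ≥ 2 (CP rank is at least every unfolding rank, though it can be larger).
Upper bound: with S_k = T[:,:,k], the two rank-1 terms a₁b₁ᵀ, a₂b₂ᵀ are the rank-1 members of the pencil x·S₀ + y·S₁.
det(x·S₀ + y·S₁) is −24·x² − 12·xy + 36·y² = (-12)·(2·x + 3·y)(x − y), vanishing at (x:y) = (3:-2) and (1:1).
M₁ = 3·S₀ − 2·S₁ = [[60, 60], [60, 60]] = 60·(1, 1)(1, 1)ᵀ and M₂ = S₀ + S₁ = [[0, 0], [10, 5]] = 5·(0, 1)(2, 1)ᵀ, so take a₁ = (1, 1), b₁ = (1, 1), a₂ = (0, 1), b₂ = (2, 1).
Each slice is an integer combination of E₁ = a₁b₁ᵀ and E₂ = a₂b₂ᵀ: S₀ = 12·E₁ + 2·E₂, S₁ = −12·E₁ + 3·E₂, S₂ = −18·E₁ − E₂; reading off coefficients, c₁ = (12, -12, -18) and c₂ = (2, 3, -1).
Hence T = (1, 1) ⊗ (1, 1) ⊗ (12, -12, -18) + (0, 1) ⊗ (2, 1) ⊗ (2, 3, -1), so rank(T) ≤ 2.
These bounds meet, so rank(T) = 2.

rank(T) = 2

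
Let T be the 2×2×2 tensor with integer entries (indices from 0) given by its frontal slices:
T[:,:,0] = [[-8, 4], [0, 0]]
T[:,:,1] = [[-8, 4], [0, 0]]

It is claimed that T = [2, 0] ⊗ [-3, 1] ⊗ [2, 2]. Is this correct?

No

Reconstruct entry (0,0,0) from the claimed factors: Σₗ aₗ[0]bₗ[0]cₗ[0] = (2)·(-3)·(2) = -12, but T[0,0,0] = -8. The claim is false.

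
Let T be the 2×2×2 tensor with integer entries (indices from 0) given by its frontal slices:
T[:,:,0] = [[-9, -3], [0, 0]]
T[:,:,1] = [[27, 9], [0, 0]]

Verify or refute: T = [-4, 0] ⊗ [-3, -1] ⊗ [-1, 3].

No

Reconstruct entry (0,0,0) from the claimed factors: Σₗ aₗ[0]bₗ[0]cₗ[0] = (-4)·(-3)·(-1) = -12, but T[0,0,0] = -9. The claim is false.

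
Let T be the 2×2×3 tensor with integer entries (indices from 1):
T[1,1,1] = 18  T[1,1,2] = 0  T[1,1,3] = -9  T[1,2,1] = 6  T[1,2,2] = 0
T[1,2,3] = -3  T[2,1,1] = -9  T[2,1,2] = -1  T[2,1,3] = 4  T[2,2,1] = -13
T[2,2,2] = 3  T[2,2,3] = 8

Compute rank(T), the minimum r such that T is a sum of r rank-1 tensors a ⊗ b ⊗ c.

Lower bound: in the mode-1 unfolding of T (rows indexed by i, columns by (j,k)) the 2×2 minor on rows i ∈ {1, 2}, columns (j,k) ∈ {(1,1), (1,2)} is det [[18, 0], [-9, -1]] = -18 ≠ 0, so that unfolding has rank ≥ 2 and hence rank(T) ≥ 2 (CP rank is at least every unfolding rank, though it can be larger).
Upper bound: with S_k = T[:,:,k], the two rank-1 terms a₁b₁ᵀ, a₂b₂ᵀ are the rank-1 members of the pencil x·S₁ + y·S₂.
det(x·S₁ + y·S₂) is −180·x² + 60·xy = (-60)·(3·x − y)(x), vanishing at (x:y) = (1:3) and (0:1).
M₁ = S₁ + 3·S₂ = [[18, 6], [-12, -4]] = 2·[3, -2][3, 1]ᵀ and M₂ = S₂ = [[0, 0], [-1, 3]] = −[0, 1][1, -3]ᵀ, so take a₁ = [3, -2], b₁ = [3, 1], a₂ = [0, 1], b₂ = [1, -3].
Each slice is an integer combination of E₁ = a₁b₁ᵀ and E₂ = a₂b₂ᵀ: S₁ = 2·E₁ + 3·E₂, S₂ = −E₂, S₃ = −E₁ − 2·E₂; reading off coefficients, c₁ = [2, 0, -1] and c₂ = [3, -1, -2].
Hence T = [3, -2] ⊗ [3, 1] ⊗ [2, 0, -1] + [0, 1] ⊗ [1, -3] ⊗ [3, -1, -2], so rank(T) ≤ 2.
These bounds meet, so rank(T) = 2.

2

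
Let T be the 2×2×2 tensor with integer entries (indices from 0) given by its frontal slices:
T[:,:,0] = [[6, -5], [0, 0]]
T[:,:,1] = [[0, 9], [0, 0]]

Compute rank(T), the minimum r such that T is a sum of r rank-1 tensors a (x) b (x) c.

Lower bound: the mode-2 unfolding of T (rows indexed by j, columns by (i,k) = (0,0), (0,1), (1,0), (1,1)) is [[6, 0, 0, 0], [-5, 9, 0, 0]].
There the 2×2 minor on rows j ∈ {0, 1}, columns (i,k) ∈ {(0,0), (0,1)} is det [[6, 0], [-5, 9]] = 54 ≠ 0, so this unfolding has rank ≥ 2; CP rank is at least every unfolding rank, so rank(T) ≥ 2. (Flattening ranks never certify an upper bound on CP rank; for that we must actually write T with 2 rank-1 terms.)
Upper bound — finding two terms. Every mode-1 slice of T is a multiple of one matrix: T[i,:,:] = a[i]·M with a = (1, 0) and M = [[6, 0], [-5, 9]] (rows indexed by j, columns by k). So it suffices to write M as a sum of two rank-1 matrices.
Splitting M by its rows (j = 0, 1), M = (1, 0)(6, 0)ᵀ + (0, 1)(-5, 9)ᵀ.
Hence T = (1, 0) (x) (1, 0) (x) (6, 0) + (1, 0) (x) (0, 1) (x) (-5, 9), so rank(T) ≤ 2.
These bounds meet, so rank(T) = 2.
Check entry T[0,1,0] = -5: (1)·(0)·(6) + (1)·(1)·(-5) = -5.

2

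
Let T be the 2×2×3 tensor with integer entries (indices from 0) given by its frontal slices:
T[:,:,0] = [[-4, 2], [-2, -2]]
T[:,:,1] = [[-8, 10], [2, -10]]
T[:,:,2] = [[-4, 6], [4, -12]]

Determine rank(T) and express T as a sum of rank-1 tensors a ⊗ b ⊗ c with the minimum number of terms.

rank(T) = 3

Lower bound: the mode-3 unfolding of T (rows indexed by k, columns by (i,j) = (0,0), (0,1), (1,0), (1,1)) is [[-4, 2, -2, -2], [-8, 10, 2, -10], [-4, 6, 4, -12]].
There the 3×3 minor on rows k ∈ {0, 1, 2}, columns (i,j) ∈ {(0,0), (0,1), (1,0)} is det [[-4, 2, -2], [-8, 10, 2], [-4, 6, 4]] = -48 ≠ 0, so this unfolding has rank ≥ 3; CP rank is at least every unfolding rank, so rank(T) ≥ 3. (Flattening ranks never certify an upper bound on CP rank; for that we must actually write T with 3 rank-1 terms.)
Upper bound: T is a sum of 3 rank-1 terms, T = [1, -1] ⊗ [1, -2] ⊗ [0, -4, -4] + [1, 2] ⊗ [0, 1] ⊗ [-2, -2, -2] + [2, 1] ⊗ [1, -1] ⊗ [-2, -2, 0] (one valid choice — decompositions are not unique — normalised so each a, b is primitive with positive first nonzero entry; check it by expanding all entries), so rank(T) ≤ 3.
These bounds meet, so rank(T) = 3.
Check entry T[0,1,2] = 6: (1)·(-2)·(-4) + (1)·(1)·(-2) + (2)·(-1)·(0) = 6.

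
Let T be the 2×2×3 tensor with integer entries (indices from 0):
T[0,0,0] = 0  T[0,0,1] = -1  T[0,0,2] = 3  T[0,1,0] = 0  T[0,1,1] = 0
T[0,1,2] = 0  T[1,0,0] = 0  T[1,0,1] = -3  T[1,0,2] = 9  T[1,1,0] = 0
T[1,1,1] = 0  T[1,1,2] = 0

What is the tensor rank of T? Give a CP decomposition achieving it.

rank(T) = 1

Lower bound: T ≠ 0 (e.g. T[0,0,1] = -1), so rank(T) ≥ 1.
Upper bound: the mode-1 fibre T[:,0,1] = [-1, -3] gives a = [1, 3] (primitive direction); the mode-2 fibre T[0,:,1] = [-1, 0] gives b = [1, 0]; then c[k] = T[0,0,k] / (a[0]·b[0]) = [0, -1, 3] / 1 = [0, -1, 3].
Expanding [1, 3] ∘ [1, 0] ∘ [0, -1, 3] reproduces all 12 entries of T, so T = [1, 3] ∘ [1, 0] ∘ [0, -1, 3] and rank(T) ≤ 1.
These bounds meet, so rank(T) = 1.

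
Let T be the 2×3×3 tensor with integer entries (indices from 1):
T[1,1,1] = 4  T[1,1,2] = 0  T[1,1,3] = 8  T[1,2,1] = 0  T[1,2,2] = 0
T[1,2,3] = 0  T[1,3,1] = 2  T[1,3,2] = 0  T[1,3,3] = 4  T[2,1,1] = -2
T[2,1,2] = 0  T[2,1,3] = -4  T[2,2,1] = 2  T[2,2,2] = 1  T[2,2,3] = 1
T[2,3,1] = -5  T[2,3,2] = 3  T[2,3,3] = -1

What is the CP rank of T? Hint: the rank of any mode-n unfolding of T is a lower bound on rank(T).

Lower bound: the mode-2 unfolding of T (rows indexed by j, columns by (i,k) = (1,1), (1,2), (1,3), (2,1), (2,2), (2,3)) is [[4, 0, 8, -2, 0, -4], [0, 0, 0, 2, 1, 1], [2, 0, 4, -5, 3, -1]].
There the 3×3 minor on rows j ∈ {1, 2, 3}, columns (i,k) ∈ {(1,1), (2,1), (2,2)} is det [[4, -2, 0], [0, 2, 1], [2, -5, 3]] = 40 ≠ 0, so this unfolding has rank ≥ 3; CP rank is at least every unfolding rank, so rank(T) ≥ 3. (This is only a lower bound: in general the CP rank may exceed every unfolding rank, so we still need to exhibit 3 rank-1 terms summing to T.)
Upper bound: T is a sum of 3 rank-1 terms, T = [0, 1] ∘ [0, 0, 1] ∘ [-2, 4, 2] + [0, 1] ∘ [0, 1, -1] ∘ [2, 1, 1] + [2, -1] ∘ [2, 0, 1] ∘ [1, 0, 2] (written with every a and b primitive with positive leading entry and the scale carried by c; CP decompositions are not unique, and this one is verified by expanding entrywise), so rank(T) ≤ 3.
These bounds meet, so rank(T) = 3.

3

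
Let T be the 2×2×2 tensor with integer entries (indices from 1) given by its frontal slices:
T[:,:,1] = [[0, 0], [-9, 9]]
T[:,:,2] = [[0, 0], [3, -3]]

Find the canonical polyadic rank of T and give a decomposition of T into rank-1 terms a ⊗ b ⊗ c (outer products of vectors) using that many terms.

Lower bound: T ≠ 0 (e.g. T[2,1,1] = -9), so rank(T) ≥ 1.
Upper bound: the mode-1 fibre T[:,1,1] = [0, -9] gives a = [0, 1] (primitive direction); the mode-2 fibre T[2,:,1] = [-9, 9] gives b = [1, -1]; then c[k] = T[2,1,k] / (a[2]·b[1]) = [-9, 3] / 1 = [-9, 3].
Expanding [0, 1] ⊗ [1, -1] ⊗ [-9, 3] reproduces all 8 entries of T, so T = [0, 1] ⊗ [1, -1] ⊗ [-9, 3] and rank(T) ≤ 1.
These bounds meet, so rank(T) = 1.

rank(T) = 1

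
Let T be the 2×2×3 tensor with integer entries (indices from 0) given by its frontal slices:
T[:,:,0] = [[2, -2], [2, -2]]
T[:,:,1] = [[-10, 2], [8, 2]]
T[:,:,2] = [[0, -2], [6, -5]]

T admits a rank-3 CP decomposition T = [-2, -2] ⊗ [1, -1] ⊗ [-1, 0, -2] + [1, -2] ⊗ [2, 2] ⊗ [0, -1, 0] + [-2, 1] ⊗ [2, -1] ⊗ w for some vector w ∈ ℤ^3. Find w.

w = [0, 2, 1]

Subtract the known terms from T to get the rank-1 residual R = [-2, 1] ⊗ [2, -1] ⊗ w, so R[i,j,k] = a[i]·b[j]·w[k]. Pick indices with nonzero a[0]·b[0] = (-2)·(2) = -4. Only the fibre through (0,0,·) is needed: R[0,0,:] = T[0,0,:] − Σₗ aₗ[0]bₗ[0]cₗ = [2, -10, 0] − (-2)·(1)·[-1, 0, -2] − (1)·(2)·[0, -1, 0] = [0, -8, -4]. Then w[k] = R[0,0,k] / -4 for each k, giving w = [0, -8, -4] / -4 = [0, 2, 1].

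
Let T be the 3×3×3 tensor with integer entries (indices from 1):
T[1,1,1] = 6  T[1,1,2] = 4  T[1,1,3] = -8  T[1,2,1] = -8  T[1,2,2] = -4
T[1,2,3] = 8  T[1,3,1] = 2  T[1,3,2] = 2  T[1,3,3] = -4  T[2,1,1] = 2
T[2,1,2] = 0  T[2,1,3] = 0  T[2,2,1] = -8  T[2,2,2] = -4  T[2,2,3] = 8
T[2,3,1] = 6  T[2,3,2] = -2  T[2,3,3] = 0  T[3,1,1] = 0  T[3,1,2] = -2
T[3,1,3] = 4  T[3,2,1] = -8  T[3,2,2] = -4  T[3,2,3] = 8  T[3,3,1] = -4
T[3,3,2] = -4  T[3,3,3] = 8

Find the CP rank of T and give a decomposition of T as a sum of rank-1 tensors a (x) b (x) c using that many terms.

rank(T) = 3

Lower bound: the mode-1 unfolding of T (rows indexed by i, columns by (j,k) = (1,1), (1,2), (1,3), (2,1), (2,2), (2,3), (3,1), (3,2), (3,3)) is [[6, 4, -8, -8, -4, 8, 2, 2, -4], [2, 0, 0, -8, -4, 8, 6, -2, 0], [0, -2, 4, -8, -4, 8, -4, -4, 8]].
There the 3×3 minor on rows i ∈ {1, 2, 3}, columns (j,k) ∈ {(1,1), (1,2), (3,1)} is det [[6, 4, 2], [2, 0, 6], [0, -2, -4]] = 96 ≠ 0, so this unfolding has rank ≥ 3; CP rank is at least every unfolding rank, so rank(T) ≥ 3. (Flattening ranks never certify an upper bound on CP rank; for that we must actually write T with 3 rank-1 terms.)
Upper bound: T is a sum of 3 rank-1 terms, T = (0, 1, 0) (x) (0, 0, 1) (x) (8, 0, -4) + (1, -1, -2) (x) (1, 0, 1) (x) (2, 2, -4) + (1, 1, 1) (x) (1, -2, 0) (x) (4, 2, -4) (written with every a and b primitive with positive leading entry and the scale carried by c; CP decompositions are not unique, and this one is verified by expanding entrywise), so rank(T) ≤ 3.
These bounds meet, so rank(T) = 3.
Check entry T[2,2,1] = -8: (1)·(0)·(8) + (-1)·(0)·(2) + (1)·(-2)·(4) = -8.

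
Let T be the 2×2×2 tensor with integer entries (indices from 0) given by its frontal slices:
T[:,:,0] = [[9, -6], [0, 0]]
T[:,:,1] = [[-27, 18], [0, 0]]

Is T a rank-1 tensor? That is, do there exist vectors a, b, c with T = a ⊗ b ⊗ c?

If T = a ⊗ b ⊗ c then every fibre of T is a multiple of the corresponding factor, so read the factors off the fibres through the nonzero entry T[0,0,0] = 9.
The mode-1 fibre T[:,0,0] = [9, 0] gives a = (1, 0) (primitive direction); the mode-2 fibre T[0,:,0] = [9, -6] gives b = (3, -2); then c[k] = T[0,0,k] / (a[0]·b[0]) = [9, -27] / 3 = (3, -9).
Expanding (1, 0) ⊗ (3, -2) ⊗ (3, -9) reproduces all 8 entries of T, so T = (1, 0) ⊗ (3, -2) ⊗ (3, -9) and rank(T) ≤ 1.
Equivalently every frontal slice T[:,:,k] is c[k] times the rank-1 matrix (1, 0) ⊗ (3, -2). So T has rank 1 (it is nonzero).

Yes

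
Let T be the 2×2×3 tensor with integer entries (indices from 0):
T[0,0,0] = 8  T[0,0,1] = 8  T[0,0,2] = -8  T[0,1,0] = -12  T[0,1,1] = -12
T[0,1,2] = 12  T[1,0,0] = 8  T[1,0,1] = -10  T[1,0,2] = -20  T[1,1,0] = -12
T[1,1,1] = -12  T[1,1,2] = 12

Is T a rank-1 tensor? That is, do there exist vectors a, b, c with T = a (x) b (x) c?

No

The mode-2 unfolding of T (rows indexed by j, columns by (i,k) = (0,0), (0,1), (0,2), (1,0), (1,1), (1,2)) is [[8, 8, -8, 8, -10, -20], [-12, -12, 12, -12, -12, 12]].
There the 2×2 minor on rows j ∈ {0, 1}, columns (i,k) ∈ {(0,0), (1,1)} is det [[8, -10], [-12, -12]] = -216 ≠ 0, so this unfolding has rank ≥ 2; CP rank is at least every unfolding rank, so rank(T) ≥ 2.
In particular rank(T) ≥ 2 > 1, so T is not rank-1.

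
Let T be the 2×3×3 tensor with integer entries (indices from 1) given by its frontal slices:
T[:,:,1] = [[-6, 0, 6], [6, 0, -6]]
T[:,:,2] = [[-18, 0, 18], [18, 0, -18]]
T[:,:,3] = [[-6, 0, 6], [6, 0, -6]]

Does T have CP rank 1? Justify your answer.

Yes

If T = a ⊗ b ⊗ c then every fibre of T is a multiple of the corresponding factor, so read the factors off the fibres through the nonzero entry T[1,1,1] = -6.
The mode-1 fibre T[:,1,1] = [-6, 6] gives a = (1, -1) (primitive direction); the mode-2 fibre T[1,:,1] = [-6, 0, 6] gives b = (1, 0, -1); then c[k] = T[1,1,k] / (a[1]·b[1]) = [-6, -18, -6] / 1 = (-6, -18, -6).
Expanding (1, -1) ⊗ (1, 0, -1) ⊗ (-6, -18, -6) reproduces all 18 entries of T, so T = (1, -1) ⊗ (1, 0, -1) ⊗ (-6, -18, -6) and rank(T) ≤ 1.
Equivalently every frontal slice T[:,:,k] is c[k] times the rank-1 matrix (1, -1) ⊗ (1, 0, -1). So T has rank 1 (it is nonzero).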